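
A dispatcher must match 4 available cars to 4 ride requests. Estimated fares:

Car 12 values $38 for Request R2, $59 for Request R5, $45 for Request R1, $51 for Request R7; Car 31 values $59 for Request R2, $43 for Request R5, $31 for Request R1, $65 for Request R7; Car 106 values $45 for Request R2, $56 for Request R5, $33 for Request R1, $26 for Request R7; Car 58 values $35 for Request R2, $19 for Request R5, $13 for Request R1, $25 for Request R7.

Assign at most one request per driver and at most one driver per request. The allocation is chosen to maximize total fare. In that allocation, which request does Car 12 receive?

Car 12 receives Request R1.

Treat this as an assignment problem: match each driver to one request.
Optimal: Car 12→Request R1 ($45), Car 31→Request R7 ($65), Car 106→Request R5 ($56), Car 58→Request R2 ($35) — total 45+65+56+35 = $201.
Max-entry greedy (repeatedly take the single best remaining cell) gives $182, worse by 19.
Next-best assignment: Car 12→Request R5, Car 31→Request R7, Car 106→Request R1, Car 58→Request R2 = $192.
Car 12's own top request is Request R5 ($59), but forcing Car 12→Request R5 and reassigning the rest optimally gives only $192 — worse by 9.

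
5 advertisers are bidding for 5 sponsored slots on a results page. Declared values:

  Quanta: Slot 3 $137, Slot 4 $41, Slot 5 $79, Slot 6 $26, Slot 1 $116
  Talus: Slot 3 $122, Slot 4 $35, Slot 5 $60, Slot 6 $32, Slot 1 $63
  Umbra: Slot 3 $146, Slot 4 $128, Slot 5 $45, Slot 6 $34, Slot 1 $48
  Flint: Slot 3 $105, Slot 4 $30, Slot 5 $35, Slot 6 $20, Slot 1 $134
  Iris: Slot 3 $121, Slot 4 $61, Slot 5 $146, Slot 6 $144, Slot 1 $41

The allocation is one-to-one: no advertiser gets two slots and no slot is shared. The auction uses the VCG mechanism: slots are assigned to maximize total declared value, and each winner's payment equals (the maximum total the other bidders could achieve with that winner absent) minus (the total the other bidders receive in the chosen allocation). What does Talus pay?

Talus pays $60.

Efficient allocation: Quanta→Slot 5 ($79), Talus→Slot 3 ($122), Umbra→Slot 4 ($128), Flint→Slot 1 ($134), Iris→Slot 6 ($144); total welfare W = $607.
Talus receives Slot 3 at value $122, so the others get W − 122 = $485.
Without Talus: best allocation of the remaining 4 bidders over all 5 slots is Quanta→Slot 3 ($137), Umbra→Slot 4 ($128), Flint→Slot 1 ($134), Iris→Slot 5 ($146), total $545.
VCG payment = (others' best without Talus) − (others' welfare with Talus) = 545 − 485 = $60.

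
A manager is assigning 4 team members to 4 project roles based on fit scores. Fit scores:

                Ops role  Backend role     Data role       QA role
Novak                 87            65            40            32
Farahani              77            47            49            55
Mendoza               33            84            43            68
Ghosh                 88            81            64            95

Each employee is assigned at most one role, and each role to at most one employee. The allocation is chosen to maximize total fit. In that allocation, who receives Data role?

Farahani receives Data role.

Optimal: Novak→Ops role (87 pts), Farahani→Data role (49 pts), Mendoza→Backend role (84 pts), Ghosh→QA role (95 pts) — total 87+49+84+95 = 315 pts.
Column-greedy (each role in turn goes to its best remaining employee) gives 253 pts, worse by 62.
Farahani's own top role is Ops role (77 pts), but forcing Farahani→Ops role and reassigning the rest optimally gives only 296 pts — worse by 19.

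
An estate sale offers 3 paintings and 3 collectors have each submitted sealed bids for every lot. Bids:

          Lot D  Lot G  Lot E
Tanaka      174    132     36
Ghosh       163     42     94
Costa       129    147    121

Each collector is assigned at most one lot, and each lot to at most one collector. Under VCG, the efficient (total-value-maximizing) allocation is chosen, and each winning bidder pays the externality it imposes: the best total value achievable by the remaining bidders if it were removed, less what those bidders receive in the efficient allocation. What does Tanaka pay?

Efficient allocation: Tanaka→Lot G ($132), Ghosh→Lot D ($163), Costa→Lot E ($121); total welfare W = $416.
Tanaka receives Lot G at value $132, so the others get W − 132 = $284.
Without Tanaka: best allocation of the remaining 2 bidders over all 3 lots is Ghosh→Lot D ($163), Costa→Lot G ($147), total $310.
VCG payment = (others' best without Tanaka) − (others' welfare with Tanaka) = 310 − 284 = $26.

Tanaka pays $26.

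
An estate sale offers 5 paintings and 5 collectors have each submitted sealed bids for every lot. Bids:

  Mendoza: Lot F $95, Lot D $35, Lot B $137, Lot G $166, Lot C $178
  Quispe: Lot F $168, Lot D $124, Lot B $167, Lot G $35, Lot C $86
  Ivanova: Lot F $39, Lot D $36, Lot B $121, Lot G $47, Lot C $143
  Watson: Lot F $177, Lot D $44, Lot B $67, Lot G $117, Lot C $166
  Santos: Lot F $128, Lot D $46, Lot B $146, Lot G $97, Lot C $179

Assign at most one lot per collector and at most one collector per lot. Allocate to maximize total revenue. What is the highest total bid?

Optimal: Mendoza→Lot G ($166), Quispe→Lot D ($124), Ivanova→Lot B ($121), Watson→Lot F ($177), Santos→Lot C ($179) — total 166+124+121+177+179 = $767.
Row-greedy (each collector in turn takes its best remaining lot) gives $630, worse by 137.

Maximum total: $767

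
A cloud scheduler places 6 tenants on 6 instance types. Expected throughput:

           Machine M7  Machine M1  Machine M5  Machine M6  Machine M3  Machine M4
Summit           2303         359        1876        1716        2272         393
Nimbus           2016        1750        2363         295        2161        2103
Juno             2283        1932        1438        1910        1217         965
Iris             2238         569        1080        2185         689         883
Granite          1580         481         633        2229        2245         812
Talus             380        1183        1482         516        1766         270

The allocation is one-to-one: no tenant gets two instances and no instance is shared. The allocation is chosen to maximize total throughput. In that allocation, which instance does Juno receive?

Juno receives Machine M1.

This is the linear assignment problem.
Optimal: Summit→Machine M3 (2272 ops/s), Nimbus→Machine M4 (2103 ops/s), Juno→Machine M1 (1932 ops/s), Iris→Machine M7 (2238 ops/s), Granite→Machine M6 (2229 ops/s), Talus→Machine M5 (1482 ops/s) — total 2272+2103+1932+2238+2229+1482 = 12256 ops/s.
Row-greedy (each tenant in turn takes its best remaining instance) gives 11298 ops/s, worse by 958.
Juno's own top instance is Machine M7 (2283 ops/s), but forcing Juno→Machine M7 and reassigning the rest optimally gives only 11875 ops/s — worse by 381.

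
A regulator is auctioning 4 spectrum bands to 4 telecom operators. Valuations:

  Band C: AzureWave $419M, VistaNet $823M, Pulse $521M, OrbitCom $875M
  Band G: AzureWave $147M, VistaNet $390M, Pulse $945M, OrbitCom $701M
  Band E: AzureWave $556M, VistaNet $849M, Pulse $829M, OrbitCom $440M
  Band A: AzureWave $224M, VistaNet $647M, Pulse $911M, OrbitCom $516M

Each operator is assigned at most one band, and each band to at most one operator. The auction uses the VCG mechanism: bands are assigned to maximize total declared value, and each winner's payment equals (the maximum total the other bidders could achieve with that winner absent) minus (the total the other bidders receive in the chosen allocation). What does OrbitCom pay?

Efficient allocation: AzureWave→Band E ($556M), VistaNet→Band A ($647M), Pulse→Band G ($945M), OrbitCom→Band C ($875M); total welfare W = $3023M.
OrbitCom receives Band C at value $875M, so the others get W − 875 = $2148M.
Without OrbitCom: best allocation of the remaining 3 bidders over all 4 bands is AzureWave→Band E ($556M), VistaNet→Band C ($823M), Pulse→Band G ($945M), total $2324M.
VCG payment = (others' best without OrbitCom) − (others' welfare with OrbitCom) = 2324 − 2148 = $176M.

OrbitCom pays $176M.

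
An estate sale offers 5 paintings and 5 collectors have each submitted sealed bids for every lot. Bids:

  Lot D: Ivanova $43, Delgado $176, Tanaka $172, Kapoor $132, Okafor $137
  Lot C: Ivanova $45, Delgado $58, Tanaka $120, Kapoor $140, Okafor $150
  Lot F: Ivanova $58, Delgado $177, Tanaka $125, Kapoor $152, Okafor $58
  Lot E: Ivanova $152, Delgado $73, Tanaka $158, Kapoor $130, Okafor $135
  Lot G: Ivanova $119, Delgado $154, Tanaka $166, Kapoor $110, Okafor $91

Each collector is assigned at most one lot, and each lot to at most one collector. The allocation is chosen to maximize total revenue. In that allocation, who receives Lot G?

Tanaka receives Lot G.

Optimal: Ivanova→Lot E ($152), Delgado→Lot D ($176), Tanaka→Lot G ($166), Kapoor→Lot F ($152), Okafor→Lot C ($150) — total 152+176+166+152+150 = $796.
Column-greedy (each lot in turn goes to its best remaining collector) gives $755, worse by 41.
Next-best assignment: Ivanova→Lot E, Delgado→Lot G, Tanaka→Lot D, Kapoor→Lot F, Okafor→Lot C = $780.
No other one-to-one assignment exceeds $796.
Tanaka's own top lot is Lot D ($172), but forcing Tanaka→Lot D and reassigning the rest optimally gives only $780 — worse by 16.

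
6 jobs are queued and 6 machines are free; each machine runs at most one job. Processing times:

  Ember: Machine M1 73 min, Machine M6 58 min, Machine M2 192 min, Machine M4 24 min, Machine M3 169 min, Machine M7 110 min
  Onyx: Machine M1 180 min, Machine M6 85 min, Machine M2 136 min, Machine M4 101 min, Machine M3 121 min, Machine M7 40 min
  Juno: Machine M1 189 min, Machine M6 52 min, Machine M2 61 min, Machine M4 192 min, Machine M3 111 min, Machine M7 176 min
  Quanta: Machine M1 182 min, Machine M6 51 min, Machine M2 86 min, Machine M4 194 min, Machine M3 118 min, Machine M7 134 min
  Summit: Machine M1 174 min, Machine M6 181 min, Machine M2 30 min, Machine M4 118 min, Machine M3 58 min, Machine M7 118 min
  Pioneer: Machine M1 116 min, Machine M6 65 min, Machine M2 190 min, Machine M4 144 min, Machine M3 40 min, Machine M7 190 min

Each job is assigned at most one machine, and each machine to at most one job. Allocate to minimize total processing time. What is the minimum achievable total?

Optimal: Ember→Machine M4 (24 min), Onyx→Machine M7 (40 min), Juno→Machine M2 (61 min), Quanta→Machine M6 (51 min), Summit→Machine M3 (58 min), Pioneer→Machine M1 (116 min) — total 24+40+61+51+58+116 = 350 min.
Next-best assignment: Ember→Machine M4, Onyx→Machine M7, Juno→Machine M6, Quanta→Machine M1, Summit→Machine M2, Pioneer→Machine M3 = 368 min.
No other one-to-one assignment undercuts 350 min.

Min total: 350 min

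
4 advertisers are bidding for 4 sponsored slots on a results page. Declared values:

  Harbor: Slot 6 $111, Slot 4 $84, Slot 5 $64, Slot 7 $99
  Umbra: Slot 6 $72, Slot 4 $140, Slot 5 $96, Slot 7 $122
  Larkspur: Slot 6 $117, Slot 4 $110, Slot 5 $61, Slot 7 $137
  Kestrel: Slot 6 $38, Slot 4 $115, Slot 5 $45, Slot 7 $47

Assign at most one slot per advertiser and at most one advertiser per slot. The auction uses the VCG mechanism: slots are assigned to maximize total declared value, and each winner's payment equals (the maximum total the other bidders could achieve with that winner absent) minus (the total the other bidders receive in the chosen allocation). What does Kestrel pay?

Efficient allocation: Harbor→Slot 6 ($111), Umbra→Slot 5 ($96), Larkspur→Slot 7 ($137), Kestrel→Slot 4 ($115); total welfare W = $459.
Kestrel receives Slot 4 at value $115, so the others get W − 115 = $344.
Without Kestrel: best allocation of the remaining 3 bidders over all 4 slots is Harbor→Slot 6 ($111), Umbra→Slot 4 ($140), Larkspur→Slot 7 ($137), total $388.
VCG payment = (others' best without Kestrel) − (others' welfare with Kestrel) = 388 − 344 = $44.

Kestrel pays $44.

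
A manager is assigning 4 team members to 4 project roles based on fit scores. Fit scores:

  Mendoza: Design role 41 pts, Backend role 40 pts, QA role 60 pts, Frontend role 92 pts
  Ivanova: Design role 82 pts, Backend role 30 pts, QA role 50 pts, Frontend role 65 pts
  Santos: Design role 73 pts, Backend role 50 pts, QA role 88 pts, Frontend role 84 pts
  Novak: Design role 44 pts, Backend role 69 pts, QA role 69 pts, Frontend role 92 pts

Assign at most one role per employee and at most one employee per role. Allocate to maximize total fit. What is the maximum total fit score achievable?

Optimal: Mendoza→Frontend role (92 pts), Ivanova→Design role (82 pts), Santos→QA role (88 pts), Novak→Backend role (69 pts) — total 92+82+88+69 = 331 pts.
Next-best assignment: Mendoza→Backend role, Ivanova→Design role, Santos→QA role, Novak→Frontend role = 302 pts.
Every other assignment is strictly worse.

Max total: 331 pts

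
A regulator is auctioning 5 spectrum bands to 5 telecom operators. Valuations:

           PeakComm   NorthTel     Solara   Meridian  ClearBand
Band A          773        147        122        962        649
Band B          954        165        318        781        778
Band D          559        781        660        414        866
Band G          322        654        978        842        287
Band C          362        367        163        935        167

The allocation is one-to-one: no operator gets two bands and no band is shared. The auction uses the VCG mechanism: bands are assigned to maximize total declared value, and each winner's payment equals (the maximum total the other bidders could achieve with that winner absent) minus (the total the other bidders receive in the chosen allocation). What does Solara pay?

Solara pays $117M.

Efficient allocation: PeakComm→Band B ($954M), NorthTel→Band D ($781M), Solara→Band G ($978M), Meridian→Band C ($935M), ClearBand→Band A ($649M); total welfare W = $4297M.
Solara receives Band G at value $978M, so the others get W − 978 = $3319M.
Without Solara: best allocation of the remaining 4 bidders over all 5 bands is PeakComm→Band B ($954M), NorthTel→Band G ($654M), Meridian→Band A ($962M), ClearBand→Band D ($866M), total $3436M.
VCG payment = (others' best without Solara) − (others' welfare with Solara) = 3436 − 3319 = $117M.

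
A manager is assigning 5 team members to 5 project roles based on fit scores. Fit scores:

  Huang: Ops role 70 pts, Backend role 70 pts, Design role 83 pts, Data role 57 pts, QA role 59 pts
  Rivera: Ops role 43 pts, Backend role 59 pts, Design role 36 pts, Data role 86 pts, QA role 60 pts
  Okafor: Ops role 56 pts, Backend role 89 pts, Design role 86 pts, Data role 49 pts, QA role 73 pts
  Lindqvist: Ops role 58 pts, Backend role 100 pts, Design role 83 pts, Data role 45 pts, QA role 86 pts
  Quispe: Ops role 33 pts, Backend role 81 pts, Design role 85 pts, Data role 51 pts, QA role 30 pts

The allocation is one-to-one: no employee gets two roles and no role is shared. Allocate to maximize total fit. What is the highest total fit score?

Max total: 416 pts

Optimal: Huang→Ops role (70 pts), Rivera→Data role (86 pts), Okafor→Backend role (89 pts), Lindqvist→QA role (86 pts), Quispe→Design role (85 pts) — total 70+86+89+86+85 = 416 pts.
Column-greedy (each role in turn goes to its best remaining employee) gives 372 pts, worse by 44.
Every other assignment is strictly worse.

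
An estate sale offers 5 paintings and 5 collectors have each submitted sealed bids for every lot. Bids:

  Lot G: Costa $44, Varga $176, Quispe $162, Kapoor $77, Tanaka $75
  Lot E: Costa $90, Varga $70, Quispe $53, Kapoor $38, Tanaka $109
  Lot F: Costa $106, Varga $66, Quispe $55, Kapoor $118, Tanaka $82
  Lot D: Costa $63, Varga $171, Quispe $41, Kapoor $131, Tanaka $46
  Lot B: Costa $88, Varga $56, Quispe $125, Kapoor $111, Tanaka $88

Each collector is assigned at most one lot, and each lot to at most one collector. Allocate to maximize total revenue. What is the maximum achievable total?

Maximum total: $659

Optimal: Costa→Lot F ($106), Varga→Lot D ($171), Quispe→Lot G ($162), Kapoor→Lot B ($111), Tanaka→Lot E ($109) — total 106+171+162+111+109 = $659.
Row-greedy (each collector in turn takes its best remaining lot) gives $647, worse by 12.
Next-best assignment: Costa→Lot B, Varga→Lot D, Quispe→Lot G, Kapoor→Lot F, Tanaka→Lot E = $648.
Swapping Costa↔Varga (Costa→Lot D $63, Varga→Lot F $66) loses 148.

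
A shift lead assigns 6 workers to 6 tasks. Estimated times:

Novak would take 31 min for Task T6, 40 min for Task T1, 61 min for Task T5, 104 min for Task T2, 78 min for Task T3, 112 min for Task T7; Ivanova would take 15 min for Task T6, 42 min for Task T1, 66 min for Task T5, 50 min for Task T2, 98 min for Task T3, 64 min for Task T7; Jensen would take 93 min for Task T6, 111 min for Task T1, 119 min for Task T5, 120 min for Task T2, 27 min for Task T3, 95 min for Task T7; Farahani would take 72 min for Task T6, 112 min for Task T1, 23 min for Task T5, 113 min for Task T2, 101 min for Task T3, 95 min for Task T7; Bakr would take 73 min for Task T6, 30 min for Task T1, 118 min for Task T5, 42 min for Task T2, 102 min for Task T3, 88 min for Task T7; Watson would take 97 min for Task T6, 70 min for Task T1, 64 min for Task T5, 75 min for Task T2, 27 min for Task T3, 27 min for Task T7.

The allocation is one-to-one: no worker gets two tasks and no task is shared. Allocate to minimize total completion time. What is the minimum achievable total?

Treat this as an assignment problem: match each worker to one task.
Optimal: Novak→Task T1 (40 min), Ivanova→Task T6 (15 min), Jensen→Task T3 (27 min), Farahani→Task T5 (23 min), Bakr→Task T2 (42 min), Watson→Task T7 (27 min) — total 40+15+27+23+42+27 = 174 min.
Min-entry greedy (repeatedly take the single cheapest remaining cell) gives 226 min, worse by 52.
Next-best assignment: Novak→Task T6, Ivanova→Task T2, Jensen→Task T3, Farahani→Task T5, Bakr→Task T1, Watson→Task T7 = 188 min.
Swapping Jensen↔Watson (Jensen→Task T7 95 min, Watson→Task T3 27 min) adds 68.
Every other assignment is strictly worse.

Minimum total: 174 min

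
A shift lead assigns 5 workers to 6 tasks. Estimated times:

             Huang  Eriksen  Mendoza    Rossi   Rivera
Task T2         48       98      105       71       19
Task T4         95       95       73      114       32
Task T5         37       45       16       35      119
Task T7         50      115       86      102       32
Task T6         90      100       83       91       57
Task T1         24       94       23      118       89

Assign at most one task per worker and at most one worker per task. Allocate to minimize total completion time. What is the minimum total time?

Optimal: Huang→Task T7 (50 min), Eriksen→Task T5 (45 min), Mendoza→Task T1 (23 min), Rossi→Task T2 (71 min), Rivera→Task T4 (32 min) — total 50+45+23+71+32 = 221 min.
Row-greedy (each worker in turn takes its cheapest remaining task) gives 245 min, worse by 24.
Next-best assignment: Huang→Task T7, Eriksen→Task T4, Mendoza→Task T1, Rossi→Task T5, Rivera→Task T2 = 222 min.
No other one-to-one assignment undercuts 221 min.

Minimum total: 221 min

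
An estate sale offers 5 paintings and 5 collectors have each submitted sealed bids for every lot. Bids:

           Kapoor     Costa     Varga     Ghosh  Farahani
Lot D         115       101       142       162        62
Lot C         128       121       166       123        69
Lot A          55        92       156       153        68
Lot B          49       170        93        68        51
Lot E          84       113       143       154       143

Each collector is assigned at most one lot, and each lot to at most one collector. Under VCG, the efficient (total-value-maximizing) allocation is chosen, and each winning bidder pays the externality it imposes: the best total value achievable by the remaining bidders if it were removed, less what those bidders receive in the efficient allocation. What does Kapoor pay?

Efficient allocation: Kapoor→Lot C ($128), Costa→Lot B ($170), Varga→Lot A ($156), Ghosh→Lot D ($162), Farahani→Lot E ($143); total welfare W = $759.
Kapoor receives Lot C at value $128, so the others get W − 128 = $631.
Without Kapoor: best allocation of the remaining 4 bidders over all 5 lots is Costa→Lot B ($170), Varga→Lot C ($166), Ghosh→Lot D ($162), Farahani→Lot E ($143), total $641.
VCG payment = (others' best without Kapoor) − (others' welfare with Kapoor) = 641 − 631 = $10.

Kapoor pays $10.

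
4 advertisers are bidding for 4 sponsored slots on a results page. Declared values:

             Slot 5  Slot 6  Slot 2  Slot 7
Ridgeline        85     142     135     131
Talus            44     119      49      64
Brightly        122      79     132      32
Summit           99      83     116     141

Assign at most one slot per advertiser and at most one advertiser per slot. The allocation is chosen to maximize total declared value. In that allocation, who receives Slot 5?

Treat this as an assignment problem: match each advertiser to one slot.
Optimal: Ridgeline→Slot 2 ($135), Talus→Slot 6 ($119), Brightly→Slot 5 ($122), Summit→Slot 7 ($141) — total 135+119+122+141 = $517.
Max-entry greedy (repeatedly take the single best remaining cell) gives $459, worse by 58.
Swapping Brightly↔Summit (Brightly→Slot 7 $32, Summit→Slot 5 $99) loses 132.
Every other assignment is strictly worse.
Brightly's own top slot is Slot 2 ($132), but forcing Brightly→Slot 2 and reassigning the rest optimally gives only $481 — worse by 36.

Brightly receives Slot 5.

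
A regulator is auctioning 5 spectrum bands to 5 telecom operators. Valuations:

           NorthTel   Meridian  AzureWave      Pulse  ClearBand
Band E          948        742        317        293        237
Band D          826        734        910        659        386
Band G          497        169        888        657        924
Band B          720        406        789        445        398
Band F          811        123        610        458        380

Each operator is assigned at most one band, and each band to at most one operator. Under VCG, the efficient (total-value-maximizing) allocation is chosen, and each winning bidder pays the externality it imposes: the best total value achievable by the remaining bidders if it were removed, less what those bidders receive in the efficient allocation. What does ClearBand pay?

ClearBand pays $127M.

Efficient allocation: NorthTel→Band F ($811M), Meridian→Band E ($742M), AzureWave→Band B ($789M), Pulse→Band D ($659M), ClearBand→Band G ($924M); total welfare W = $3925M.
ClearBand receives Band G at value $924M, so the others get W − 924 = $3001M.
Without ClearBand: best allocation of the remaining 4 bidders over all 5 bands is NorthTel→Band E ($948M), Meridian→Band D ($734M), AzureWave→Band B ($789M), Pulse→Band G ($657M), total $3128M.
VCG payment = (others' best without ClearBand) − (others' welfare with ClearBand) = 3128 − 3001 = $127M.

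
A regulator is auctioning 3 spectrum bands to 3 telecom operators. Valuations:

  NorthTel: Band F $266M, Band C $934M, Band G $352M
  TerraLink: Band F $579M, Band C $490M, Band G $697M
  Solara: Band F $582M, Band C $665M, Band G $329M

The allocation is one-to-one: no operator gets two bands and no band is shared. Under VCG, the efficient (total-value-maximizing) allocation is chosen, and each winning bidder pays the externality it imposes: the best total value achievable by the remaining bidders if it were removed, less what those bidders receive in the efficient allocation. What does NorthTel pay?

NorthTel pays $83M.

Efficient allocation: NorthTel→Band C ($934M), TerraLink→Band G ($697M), Solara→Band F ($582M); total welfare W = $2213M.
NorthTel receives Band C at value $934M, so the others get W − 934 = $1279M.
Without NorthTel: best allocation of the remaining 2 bidders over all 3 bands is TerraLink→Band G ($697M), Solara→Band C ($665M), total $1362M.
VCG payment = (others' best without NorthTel) − (others' welfare with NorthTel) = 1362 − 1279 = $83M.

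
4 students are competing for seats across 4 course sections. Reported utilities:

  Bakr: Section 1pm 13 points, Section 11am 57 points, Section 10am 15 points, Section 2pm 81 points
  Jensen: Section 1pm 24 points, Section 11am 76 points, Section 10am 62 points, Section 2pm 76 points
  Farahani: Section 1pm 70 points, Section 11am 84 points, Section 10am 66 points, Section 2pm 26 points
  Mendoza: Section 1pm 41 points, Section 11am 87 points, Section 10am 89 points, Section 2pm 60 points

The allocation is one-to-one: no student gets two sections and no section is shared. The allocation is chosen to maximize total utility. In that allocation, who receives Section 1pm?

Optimal: Bakr→Section 2pm (81 points), Jensen→Section 11am (76 points), Farahani→Section 1pm (70 points), Mendoza→Section 10am (89 points) — total 81+76+70+89 = 316 points.
Column-greedy (each section in turn goes to its best remaining student) gives 300 points, worse by 16.
Farahani's own top section is Section 11am (84 points), but forcing Farahani→Section 11am and reassigning the rest optimally gives only 278 points — worse by 38.

Farahani receives Section 1pm.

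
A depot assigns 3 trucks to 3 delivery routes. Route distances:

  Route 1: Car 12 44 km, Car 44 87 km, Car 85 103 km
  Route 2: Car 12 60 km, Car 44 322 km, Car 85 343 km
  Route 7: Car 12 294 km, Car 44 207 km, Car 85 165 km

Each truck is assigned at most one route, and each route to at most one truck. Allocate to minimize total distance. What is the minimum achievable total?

Minimum total: 312 km

Optimal: Car 12→Route 2 (60 km), Car 44→Route 1 (87 km), Car 85→Route 7 (165 km) — total 60+87+165 = 312 km.
Row-greedy (each truck in turn takes its cheapest remaining route) gives 594 km, worse by 282.
Next-best assignment: Car 12→Route 2, Car 44→Route 7, Car 85→Route 1 = 370 km.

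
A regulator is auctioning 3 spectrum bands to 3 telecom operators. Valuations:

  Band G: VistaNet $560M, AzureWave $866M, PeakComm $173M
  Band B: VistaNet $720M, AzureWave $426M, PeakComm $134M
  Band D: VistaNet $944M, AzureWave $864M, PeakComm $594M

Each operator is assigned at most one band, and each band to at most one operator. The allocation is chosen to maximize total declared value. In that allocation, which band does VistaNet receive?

VistaNet receives Band B.

This is a one-to-one assignment (maximum-weight bipartite matching).
Optimal: VistaNet→Band B ($720M), AzureWave→Band G ($866M), PeakComm→Band D ($594M) — total 720+866+594 = $2180M.
Row-greedy (each operator in turn takes its best remaining band) gives $1944M, worse by 236.
Next-best assignment: VistaNet→Band D, AzureWave→Band G, PeakComm→Band B = $1944M.
Checked against all permutations: $2180M is optimal.
VistaNet's own top band is Band D ($944M), but forcing VistaNet→Band D and reassigning the rest optimally gives only $1944M — worse by 236.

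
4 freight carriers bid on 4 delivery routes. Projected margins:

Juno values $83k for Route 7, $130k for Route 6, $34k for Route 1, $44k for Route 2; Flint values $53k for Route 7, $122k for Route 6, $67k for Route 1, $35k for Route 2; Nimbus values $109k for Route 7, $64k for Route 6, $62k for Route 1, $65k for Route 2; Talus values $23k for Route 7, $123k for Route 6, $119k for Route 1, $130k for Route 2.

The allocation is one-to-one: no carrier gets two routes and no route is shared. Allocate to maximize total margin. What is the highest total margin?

Optimal: Juno→Route 6 ($130k), Flint→Route 1 ($67k), Nimbus→Route 7 ($109k), Talus→Route 2 ($130k) — total 130+67+109+130 = $436k.
Column-greedy (each route in turn goes to its best remaining carrier) gives $393k, worse by 43.
Next-best assignment: Juno→Route 7, Flint→Route 6, Nimbus→Route 1, Talus→Route 2 = $397k.
Every other assignment is strictly worse.

Max total: $436k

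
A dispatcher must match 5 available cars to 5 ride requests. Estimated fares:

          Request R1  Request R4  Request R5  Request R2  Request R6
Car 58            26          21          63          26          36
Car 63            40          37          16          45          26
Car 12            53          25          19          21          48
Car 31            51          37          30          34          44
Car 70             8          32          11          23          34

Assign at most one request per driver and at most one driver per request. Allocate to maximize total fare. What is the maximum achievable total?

Max total: $239

This is a one-to-one assignment (maximum-weight bipartite matching).
Optimal: Car 58→Request R5 ($63), Car 63→Request R2 ($45), Car 12→Request R6 ($48), Car 31→Request R1 ($51), Car 70→Request R4 ($32) — total 63+45+48+51+32 = $239.
Row-greedy (each driver in turn takes its best remaining request) gives $237, worse by 2.
Next-best assignment: Car 58→Request R5, Car 63→Request R2, Car 12→Request R1, Car 31→Request R6, Car 70→Request R4 = $237.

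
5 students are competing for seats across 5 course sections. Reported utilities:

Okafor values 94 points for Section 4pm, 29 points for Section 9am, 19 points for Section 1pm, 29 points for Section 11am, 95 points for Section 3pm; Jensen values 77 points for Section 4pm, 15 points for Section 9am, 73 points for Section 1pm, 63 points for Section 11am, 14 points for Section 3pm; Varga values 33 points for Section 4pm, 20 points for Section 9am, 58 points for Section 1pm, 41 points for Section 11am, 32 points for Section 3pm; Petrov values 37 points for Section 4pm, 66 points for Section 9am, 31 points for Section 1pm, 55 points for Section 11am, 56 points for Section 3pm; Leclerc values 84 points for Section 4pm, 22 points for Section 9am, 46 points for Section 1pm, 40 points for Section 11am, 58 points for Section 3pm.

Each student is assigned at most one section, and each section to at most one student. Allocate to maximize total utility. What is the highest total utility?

Optimal: Okafor→Section 3pm (95 points), Jensen→Section 11am (63 points), Varga→Section 1pm (58 points), Petrov→Section 9am (66 points), Leclerc→Section 4pm (84 points) — total 95+63+58+66+84 = 366 points.
Max-entry greedy (repeatedly take the single best remaining cell) gives 359 points, worse by 7.

Max total: 366 points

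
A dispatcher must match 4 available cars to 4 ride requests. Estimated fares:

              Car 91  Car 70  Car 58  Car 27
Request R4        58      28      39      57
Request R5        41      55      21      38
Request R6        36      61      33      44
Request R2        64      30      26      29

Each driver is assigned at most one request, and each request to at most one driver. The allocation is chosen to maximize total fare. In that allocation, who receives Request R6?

This is the linear assignment problem.
Optimal: Car 91→Request R2 ($64), Car 70→Request R5 ($55), Car 58→Request R6 ($33), Car 27→Request R4 ($57) — total 64+55+33+57 = $209.
Max-entry greedy (repeatedly take the single best remaining cell) gives $203, worse by 6.
Next-best assignment: Car 91→Request R2, Car 70→Request R6, Car 58→Request R5, Car 27→Request R4 = $203.
Car 58's own top request is Request R4 ($39), but forcing Car 58→Request R4 and reassigning the rest optimally gives only $202 — worse by 7.

Car 58 receives Request R6.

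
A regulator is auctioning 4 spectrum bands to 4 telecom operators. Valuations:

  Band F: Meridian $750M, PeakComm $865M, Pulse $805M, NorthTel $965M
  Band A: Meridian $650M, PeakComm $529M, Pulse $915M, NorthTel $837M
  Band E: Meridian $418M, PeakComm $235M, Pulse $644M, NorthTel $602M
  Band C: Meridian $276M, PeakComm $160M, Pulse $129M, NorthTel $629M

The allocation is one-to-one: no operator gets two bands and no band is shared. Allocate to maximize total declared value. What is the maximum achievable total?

Maximum total: $2827M

This is a one-to-one assignment (maximum-weight bipartite matching).
Optimal: Meridian→Band E ($418M), PeakComm→Band F ($865M), Pulse→Band A ($915M), NorthTel→Band C ($629M) — total 418+865+915+629 = $2827M.
Row-greedy (each operator in turn takes its best remaining band) gives $2552M, worse by 275.
Next-best assignment: Meridian→Band A, PeakComm→Band F, Pulse→Band E, NorthTel→Band C = $2788M.
Swapping PeakComm↔Meridian (PeakComm→Band E $235M, Meridian→Band F $750M) loses 298.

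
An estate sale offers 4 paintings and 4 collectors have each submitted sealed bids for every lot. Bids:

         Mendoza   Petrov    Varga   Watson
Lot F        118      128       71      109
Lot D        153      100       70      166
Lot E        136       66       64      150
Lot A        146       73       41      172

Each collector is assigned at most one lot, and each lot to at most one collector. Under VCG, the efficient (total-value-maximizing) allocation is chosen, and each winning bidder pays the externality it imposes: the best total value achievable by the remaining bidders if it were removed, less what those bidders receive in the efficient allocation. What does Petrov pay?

Efficient allocation: Mendoza→Lot D ($153), Petrov→Lot F ($128), Varga→Lot E ($64), Watson→Lot A ($172); total welfare W = $517.
Petrov receives Lot F at value $128, so the others get W − 128 = $389.
Without Petrov: best allocation of the remaining 3 bidders over all 4 lots is Mendoza→Lot D ($153), Varga→Lot F ($71), Watson→Lot A ($172), total $396.
VCG payment = (others' best without Petrov) − (others' welfare with Petrov) = 396 − 389 = $7.

Petrov pays $7.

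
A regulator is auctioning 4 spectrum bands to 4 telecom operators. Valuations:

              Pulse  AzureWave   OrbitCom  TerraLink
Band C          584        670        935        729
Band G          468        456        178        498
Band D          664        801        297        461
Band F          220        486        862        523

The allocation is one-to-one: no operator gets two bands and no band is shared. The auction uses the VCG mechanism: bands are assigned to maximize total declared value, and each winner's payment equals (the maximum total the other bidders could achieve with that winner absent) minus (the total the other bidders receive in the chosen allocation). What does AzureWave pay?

Efficient allocation: Pulse→Band G ($468M), AzureWave→Band D ($801M), OrbitCom→Band F ($862M), TerraLink→Band C ($729M); total welfare W = $2860M.
AzureWave receives Band D at value $801M, so the others get W − 801 = $2059M.
Without AzureWave: best allocation of the remaining 3 bidders over all 4 bands is Pulse→Band D ($664M), OrbitCom→Band F ($862M), TerraLink→Band C ($729M), total $2255M.
VCG payment = (others' best without AzureWave) − (others' welfare with AzureWave) = 2255 − 2059 = $196M.

AzureWave pays $196M.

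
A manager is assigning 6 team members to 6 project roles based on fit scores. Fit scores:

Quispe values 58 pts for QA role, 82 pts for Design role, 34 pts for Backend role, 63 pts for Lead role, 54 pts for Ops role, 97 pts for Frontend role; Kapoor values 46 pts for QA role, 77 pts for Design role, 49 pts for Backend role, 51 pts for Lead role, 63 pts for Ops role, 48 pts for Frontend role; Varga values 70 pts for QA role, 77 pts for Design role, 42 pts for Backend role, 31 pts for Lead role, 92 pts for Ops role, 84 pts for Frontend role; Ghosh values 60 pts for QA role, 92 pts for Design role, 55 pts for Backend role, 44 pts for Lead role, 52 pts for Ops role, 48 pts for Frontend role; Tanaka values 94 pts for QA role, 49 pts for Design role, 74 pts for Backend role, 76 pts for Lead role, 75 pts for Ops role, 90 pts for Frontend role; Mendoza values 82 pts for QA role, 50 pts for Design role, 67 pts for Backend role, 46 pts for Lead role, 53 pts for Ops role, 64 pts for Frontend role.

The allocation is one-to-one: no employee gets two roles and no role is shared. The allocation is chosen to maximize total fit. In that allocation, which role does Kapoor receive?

This is the linear assignment problem.
Optimal: Quispe→Frontend role (97 pts), Kapoor→Lead role (51 pts), Varga→Ops role (92 pts), Ghosh→Design role (92 pts), Tanaka→QA role (94 pts), Mendoza→Backend role (67 pts) — total 97+51+92+92+94+67 = 493 pts.
Column-greedy (each role in turn goes to its best remaining employee) gives 456 pts, worse by 37.
Next-best assignment: Quispe→Frontend role, Kapoor→Backend role, Varga→Ops role, Ghosh→Design role, Tanaka→Lead role, Mendoza→QA role = 488 pts.
Swapping Quispe↔Kapoor (Quispe→Lead role 63 pts, Kapoor→Frontend role 48 pts) loses 37.
Kapoor's own top role is Design role (77 pts), but forcing Kapoor→Design role and reassigning the rest optimally gives only 479 pts — worse by 14.

Kapoor receives Lead role.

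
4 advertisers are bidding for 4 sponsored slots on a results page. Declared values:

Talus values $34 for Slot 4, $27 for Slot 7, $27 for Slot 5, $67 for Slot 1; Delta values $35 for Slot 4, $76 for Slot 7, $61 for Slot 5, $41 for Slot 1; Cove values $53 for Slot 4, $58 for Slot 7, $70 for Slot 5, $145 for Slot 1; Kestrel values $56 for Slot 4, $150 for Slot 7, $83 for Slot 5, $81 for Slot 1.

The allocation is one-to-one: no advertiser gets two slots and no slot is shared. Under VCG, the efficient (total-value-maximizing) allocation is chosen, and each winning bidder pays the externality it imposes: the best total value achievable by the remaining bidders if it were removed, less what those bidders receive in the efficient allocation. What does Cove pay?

Efficient allocation: Talus→Slot 4 ($34), Delta→Slot 5 ($61), Cove→Slot 1 ($145), Kestrel→Slot 7 ($150); total welfare W = $390.
Cove receives Slot 1 at value $145, so the others get W − 145 = $245.
Without Cove: best allocation of the remaining 3 bidders over all 4 slots is Talus→Slot 1 ($67), Delta→Slot 5 ($61), Kestrel→Slot 7 ($150), total $278.
VCG payment = (others' best without Cove) − (others' welfare with Cove) = 278 − 245 = $33.

Cove pays $33.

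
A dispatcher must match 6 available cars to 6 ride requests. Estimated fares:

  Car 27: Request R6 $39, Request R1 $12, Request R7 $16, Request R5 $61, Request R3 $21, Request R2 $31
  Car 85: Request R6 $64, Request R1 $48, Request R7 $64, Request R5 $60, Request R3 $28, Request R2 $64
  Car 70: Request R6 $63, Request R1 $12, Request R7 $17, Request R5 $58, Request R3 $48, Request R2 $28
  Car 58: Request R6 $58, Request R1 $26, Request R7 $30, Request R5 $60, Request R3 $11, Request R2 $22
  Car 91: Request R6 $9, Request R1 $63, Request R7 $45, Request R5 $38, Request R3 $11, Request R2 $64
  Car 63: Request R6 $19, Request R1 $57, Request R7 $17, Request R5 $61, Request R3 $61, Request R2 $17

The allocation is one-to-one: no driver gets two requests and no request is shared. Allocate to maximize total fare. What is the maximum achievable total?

Maximum total: $352

Optimal: Car 27→Request R5 ($61), Car 85→Request R7 ($64), Car 70→Request R3 ($48), Car 58→Request R6 ($58), Car 91→Request R2 ($64), Car 63→Request R1 ($57) — total 61+64+48+58+64+57 = $352.
Max-entry greedy (repeatedly take the single best remaining cell) gives $292, worse by 60.
Next-best assignment: Car 27→Request R5, Car 85→Request R2, Car 70→Request R6, Car 58→Request R7, Car 91→Request R1, Car 63→Request R3 = $342.
Swapping Car 58↔Car 85 (Car 58→Request R7 $30, Car 85→Request R6 $64) loses 28.
Every other assignment is strictly worse.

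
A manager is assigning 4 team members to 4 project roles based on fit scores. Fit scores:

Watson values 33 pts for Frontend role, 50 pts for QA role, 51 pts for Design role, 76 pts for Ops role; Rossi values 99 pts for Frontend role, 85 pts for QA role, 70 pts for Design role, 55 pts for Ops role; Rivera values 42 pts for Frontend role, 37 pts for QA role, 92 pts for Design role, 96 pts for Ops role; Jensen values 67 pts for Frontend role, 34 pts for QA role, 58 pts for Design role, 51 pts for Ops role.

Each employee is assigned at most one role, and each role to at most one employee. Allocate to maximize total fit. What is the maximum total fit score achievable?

This is a one-to-one assignment (maximum-weight bipartite matching).
Optimal: Watson→Ops role (76 pts), Rossi→QA role (85 pts), Rivera→Design role (92 pts), Jensen→Frontend role (67 pts) — total 76+85+92+67 = 320 pts.
Column-greedy (each role in turn goes to its best remaining employee) gives 292 pts, worse by 28.
Checked against all permutations: 320 pts is optimal.

Max total: 320 pts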